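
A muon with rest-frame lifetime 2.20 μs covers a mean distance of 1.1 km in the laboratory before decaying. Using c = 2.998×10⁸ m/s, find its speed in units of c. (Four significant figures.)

Let x = d/(cτ) = 1100 m / (2.998×10⁸ m/s × 2.200×10^-6 s) = 1.6678. Since d = βγcτ, x = βγ = β/√(1−β²).
Solving: β² = x²/(1+x²) = 2.78156/3.78156 = 0.735559, so β = 0.8576.

0.8576c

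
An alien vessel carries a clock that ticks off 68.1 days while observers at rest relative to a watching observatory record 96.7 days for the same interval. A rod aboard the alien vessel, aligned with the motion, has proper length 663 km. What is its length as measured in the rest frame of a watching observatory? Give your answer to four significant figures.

466.9 km

γ = Δt/Δτ = 96.7/68.1 = 1.41997.
L = L₀/γ = 663/1.41997 = 466.9 km.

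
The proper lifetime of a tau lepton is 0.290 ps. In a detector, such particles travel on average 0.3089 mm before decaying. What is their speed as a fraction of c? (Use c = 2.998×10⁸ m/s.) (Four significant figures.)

d = βγcτ ⇒ βγ = d/(cτ) = 3.089×10^-4 m / (8.6942×10^-5 m) = 3.5529.
β = (βγ)/√(1+(βγ)²) = 3.5529/√13.6231 = 0.9626.

0.9626c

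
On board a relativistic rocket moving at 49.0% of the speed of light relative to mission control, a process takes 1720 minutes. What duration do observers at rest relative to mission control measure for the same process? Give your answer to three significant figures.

1970 minutes

Lorentz factor: γ = (1 − 0.2401)^(−1/2) = 1.1472.
Time dilation: Δt = γ·Δτ = 1.1472 × 1720 = 1970 minutes.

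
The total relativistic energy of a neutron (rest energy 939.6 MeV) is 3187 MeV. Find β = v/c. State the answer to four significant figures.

γ = E/(mc²) = 3187/939.6 = 3.3919.
β = √(1 − 1/γ²) = √(1 − 0.0869188) = √0.9130812 = 0.9556.

0.9556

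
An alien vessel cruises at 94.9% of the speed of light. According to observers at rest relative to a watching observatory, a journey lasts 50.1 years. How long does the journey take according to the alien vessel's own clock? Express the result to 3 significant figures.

γ = 1/√(1 − β²) = 1/√(1 − 0.900601) = 1/√0.099399 = 1/0.315276 = 3.1718.
The moving clock records proper time: Δτ = Δt/γ = 50.1/3.1718 = 15.8 years.

15.8 years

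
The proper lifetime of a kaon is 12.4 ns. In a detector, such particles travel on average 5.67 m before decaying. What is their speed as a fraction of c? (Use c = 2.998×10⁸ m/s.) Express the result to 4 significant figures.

0.8363c

d = βγcτ ⇒ βγ = d/(cτ) = 5.670 m / (3.71752 m) = 1.5252.
β = (βγ)/√(1+(βγ)²) = 1.5252/√3.32624 = 0.8363.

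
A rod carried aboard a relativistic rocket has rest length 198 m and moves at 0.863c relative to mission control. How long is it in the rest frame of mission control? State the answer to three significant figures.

With β = 0.863, γ = 1/√(1 − 0.863²) = 1/√0.255231 = 1.9794.
Length contraction: L = L₀/γ = 198/1.9794 = 100 m.

100 m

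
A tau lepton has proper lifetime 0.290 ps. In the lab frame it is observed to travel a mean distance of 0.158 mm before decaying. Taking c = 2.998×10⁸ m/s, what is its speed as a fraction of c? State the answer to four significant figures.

0.8761c

Lab distance = (lab lifetime)·v = γτ·βc, so βγ = d/(cτ) = 1.580×10^-4/(2.998×10⁸ × 2.900×10^-13) = 1.8173.
With βγ = 1.8173: γ² = 1 + (βγ)² = 4.30258, and β = (βγ)/γ = 1.8173/2.07427 = 0.8761.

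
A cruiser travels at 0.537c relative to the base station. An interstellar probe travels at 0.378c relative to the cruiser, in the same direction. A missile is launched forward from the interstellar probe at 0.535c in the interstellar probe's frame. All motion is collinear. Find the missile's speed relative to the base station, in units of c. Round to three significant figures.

0.921c

Apply u = (u'+v)/(1+u'v) twice. Missile in the cruiser frame: (0.535+0.378)/(1+0.535·0.378) = 0.913/1.20223 = 0.75942c.
That velocity, transformed to the rest frame of the base station: (0.75942+0.537)/(1+0.75942·0.537) = 1.29642/1.40780854 = 0.92088c.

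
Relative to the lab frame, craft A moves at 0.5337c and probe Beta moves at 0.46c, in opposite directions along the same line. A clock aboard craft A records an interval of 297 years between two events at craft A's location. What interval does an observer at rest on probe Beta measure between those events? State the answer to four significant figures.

492.6 years

Transform craft A's velocity into probe Beta's frame: (0.5337 + 0.46)/(1 + 0.5337·0.46) = 0.9937/1.245502, so the relative speed is 0.79783c.
At |u| = 0.79783c, γ = (1 − 0.636533)^(−1/2) = 1.6587.
Craft A's interval is proper; time dilation gives Δt_B = γΔτ = 1.6587 × 297 years = 492.6 years.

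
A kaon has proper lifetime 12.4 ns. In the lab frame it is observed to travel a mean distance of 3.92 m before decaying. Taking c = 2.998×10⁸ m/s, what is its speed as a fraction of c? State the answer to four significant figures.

0.7256c

Let x = d/(cτ) = 3.920 m / (2.998×10⁸ m/s × 1.240×10^-8 s) = 1.0545. Since d = βγcτ, x = βγ = β/√(1−β²).
Solving: β² = x²/(1+x²) = 1.11197/2.11197 = 0.526508, so β = 0.7256.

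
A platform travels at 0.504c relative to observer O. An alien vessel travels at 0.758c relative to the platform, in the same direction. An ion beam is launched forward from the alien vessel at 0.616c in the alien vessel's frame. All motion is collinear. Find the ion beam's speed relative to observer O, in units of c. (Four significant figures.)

0.9787c

Compose velocities in two stages. Stage 1 (into S'): u₁ = (0.616+0.758)/(1+0.616×0.758) = 0.93665.
Stage 2 (into S): u = (0.93665+0.504)/(1+0.93665×0.504) = 0.97865, so the speed is 0.9787c.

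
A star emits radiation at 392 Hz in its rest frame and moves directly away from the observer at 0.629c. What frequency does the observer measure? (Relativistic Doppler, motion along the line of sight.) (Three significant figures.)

Relativistic Doppler (source moving away): f_obs = f_src · √((1−β)/(1+β)).
With β = 0.629: factor = √(0.371/1.629) = 0.47723.
f_obs = 392 × 0.47723 = 187 Hz.

187 Hz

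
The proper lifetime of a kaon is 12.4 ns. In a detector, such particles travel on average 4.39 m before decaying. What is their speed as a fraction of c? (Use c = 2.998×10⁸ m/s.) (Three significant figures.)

Lab distance = (lab lifetime)·v = γτ·βc, so βγ = d/(cτ) = 4.390/(2.998×10⁸ × 1.240×10^-8) = 1.1809.
With βγ = 1.1809: γ² = 1 + (βγ)² = 2.39452, and β = (βγ)/γ = 1.1809/1.54742 = 0.763.

0.763c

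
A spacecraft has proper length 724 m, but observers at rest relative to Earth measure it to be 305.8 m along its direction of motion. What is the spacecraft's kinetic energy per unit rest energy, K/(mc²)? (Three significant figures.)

From L = L₀/γ: γ = 724/305.8 = 2.36756.
K/(mc²) = γ − 1 = 2.36756 − 1 = 1.37.

1.37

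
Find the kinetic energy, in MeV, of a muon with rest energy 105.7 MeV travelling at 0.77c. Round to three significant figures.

60.0 MeV

Lorentz factor: γ = (1 − 0.5929)^(−1/2) = 1.56729.
Kinetic energy: K = (γ − 1)mc² = (1.56729 − 1) × 105.7 MeV = 0.56729 × 105.7 = 60.0 MeV.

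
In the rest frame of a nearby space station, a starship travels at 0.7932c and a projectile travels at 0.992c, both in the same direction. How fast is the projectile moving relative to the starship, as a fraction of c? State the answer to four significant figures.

0.9327c

Transform to the starship's frame: u' = (u − v)/(1 − uv/c²).
u' = (0.992 − 0.7932)/(1 − 0.992×0.7932) = 0.1988/0.2131456 = 0.9327.
Speed in the starship's frame: 0.9327c (in the same direction).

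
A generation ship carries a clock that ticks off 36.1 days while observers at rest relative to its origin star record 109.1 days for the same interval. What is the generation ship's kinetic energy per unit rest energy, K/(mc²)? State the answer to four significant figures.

γ = Δt/Δτ = 109.1/36.1 = 3.02216.
Since K = (γ−1)mc², K/(mc²) = 3.02216 − 1 = 2.022.

2.022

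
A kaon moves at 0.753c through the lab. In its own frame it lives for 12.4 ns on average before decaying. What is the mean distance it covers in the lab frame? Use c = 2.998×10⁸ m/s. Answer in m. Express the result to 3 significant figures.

4.25 m

With β = 0.753, γ = 1/√(1 − 0.753²) = 1/√0.432991 = 1.5197.
Lab-frame lifetime: Δt = γτ = 1.5197 × 12.4 ns = 18.844 ns.
Distance: d = vΔt = 0.753 × 2.998×10⁸ m/s × 1.8844×10^-8 s = 4.25 m.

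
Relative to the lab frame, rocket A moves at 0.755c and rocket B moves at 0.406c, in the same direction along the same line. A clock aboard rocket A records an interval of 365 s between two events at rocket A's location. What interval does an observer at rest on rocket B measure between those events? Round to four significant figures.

Speed of rocket A in rocket B's frame: u = (v_A − v_B)/(1 − v_A v_B/c²) = (0.755 − 0.406)/(1 − 0.755×0.406) = 0.349/0.69347 = 0.50327; |u| = 0.50327c.
At |u| = 0.50327c, γ = (1 − 0.253281)^(−1/2) = 1.1572.
Rocket A's interval is proper; time dilation gives Δt_B = γΔτ = 1.1572 × 365 s = 422.4 s.

422.4 s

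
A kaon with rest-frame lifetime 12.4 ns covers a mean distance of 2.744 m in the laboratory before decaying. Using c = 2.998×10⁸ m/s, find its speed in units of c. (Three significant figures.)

Let x = d/(cτ) = 2.744 m / (2.998×10⁸ m/s × 1.240×10^-8 s) = 0.73813. Since d = βγcτ, x = βγ = β/√(1−β²).
Solving: β² = x²/(1+x²) = 0.544836/1.544836 = 0.352682, so β = 0.594.

0.594c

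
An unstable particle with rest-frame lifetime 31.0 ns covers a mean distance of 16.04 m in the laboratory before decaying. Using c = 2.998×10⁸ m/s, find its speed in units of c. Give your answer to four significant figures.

Let x = d/(cτ) = 16.04 m / (2.998×10⁸ m/s × 3.100×10^-8 s) = 1.7259. Since d = βγcτ, x = βγ = β/√(1−β²).
Solving: β² = x²/(1+x²) = 2.97873/3.97873 = 0.748664, so β = 0.8653.

0.8653c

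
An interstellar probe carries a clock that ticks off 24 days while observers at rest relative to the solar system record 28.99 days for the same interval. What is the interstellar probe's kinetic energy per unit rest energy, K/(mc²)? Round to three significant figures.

0.208

From Δt = γΔτ: γ = 28.99/24 = 1.20792.
K/(mc²) = γ − 1 = 1.20792 − 1 = 0.208.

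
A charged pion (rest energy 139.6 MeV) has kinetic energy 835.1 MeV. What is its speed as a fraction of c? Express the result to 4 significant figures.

K = (γ−1)mc², so γ = 1 + 835.1/139.6 = 6.9821.
Then v/c = √(1 − γ⁻²) = √(1 − 0.0205129) = √0.9794871 = 0.9897.

0.9897c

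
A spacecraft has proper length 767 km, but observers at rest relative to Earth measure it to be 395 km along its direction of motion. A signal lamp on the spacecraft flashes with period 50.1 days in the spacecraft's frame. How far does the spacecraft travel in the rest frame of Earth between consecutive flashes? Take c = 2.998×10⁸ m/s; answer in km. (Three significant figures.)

γ = L₀/L = 767/395 = 1.94177.
β = √(1 − 1/γ²) = 0.85719. Lab-frame period = γτ = 1.94177×50.1 days = 97.283 days. Distance = βc × γτ = 0.85719 × 2.998×10⁸ m/s × 8405251.2 s = 2.1600×10^15 m = 2.16×10^12 km.

2.16×10^12 km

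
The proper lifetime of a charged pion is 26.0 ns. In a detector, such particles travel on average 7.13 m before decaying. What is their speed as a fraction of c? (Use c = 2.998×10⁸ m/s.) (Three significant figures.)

d = βγcτ ⇒ βγ = d/(cτ) = 7.130 m / (7.7948 m) = 0.91471.
β = (βγ)/√(1+(βγ)²) = 0.91471/√1.836694 = 0.675.

0.675c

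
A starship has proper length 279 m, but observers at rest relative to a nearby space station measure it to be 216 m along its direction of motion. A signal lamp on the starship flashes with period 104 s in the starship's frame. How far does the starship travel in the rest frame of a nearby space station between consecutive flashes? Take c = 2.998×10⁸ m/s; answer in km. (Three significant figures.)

γ = L₀/L = 279/216 = 1.29167.
β = √(1 − 1/γ²) = 0.63295. Lab-frame period = γτ = 1.29167×104 s = 134.33 s. Distance = βc × γτ = 0.63295 × 2.998×10⁸ m/s × 134.33 s = 2.5490×10^10 m = 2.55×10^7 km.

2.55×10^7 km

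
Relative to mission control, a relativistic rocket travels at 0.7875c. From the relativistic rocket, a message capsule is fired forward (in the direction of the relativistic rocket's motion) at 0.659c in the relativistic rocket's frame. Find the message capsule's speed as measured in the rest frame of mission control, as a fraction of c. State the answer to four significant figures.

Relativistic velocity addition: u = (u' + v)/(1 + u'v/c²), with u' = 0.659c and v = 0.7875c.
Numerator: 0.659 + 0.7875 = 1.4465. Denominator: 1 + (0.659)(0.7875) = 1.5189625.
u = 1.4465/1.5189625 = 0.95229, so the speed is 0.9523c.

0.9523c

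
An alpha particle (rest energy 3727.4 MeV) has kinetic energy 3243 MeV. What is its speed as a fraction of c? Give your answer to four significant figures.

0.8450c

γ = 1 + K/(mc²) = 1 + 3243/3727.4 = 1.87.
β = √(1 − 1/γ²) = √(1 − 0.285968) = √0.714032 = 0.8450.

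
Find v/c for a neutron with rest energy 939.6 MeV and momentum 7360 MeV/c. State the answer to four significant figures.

βγ = pc/(mc²) = 7360/939.6 = 7.8331.
Since γ² = 1 + (βγ)² = 62.3575, γ = √62.3575 = 7.89668, and β = (βγ)/γ = 7.8331/7.89668 = 0.9919.

0.9919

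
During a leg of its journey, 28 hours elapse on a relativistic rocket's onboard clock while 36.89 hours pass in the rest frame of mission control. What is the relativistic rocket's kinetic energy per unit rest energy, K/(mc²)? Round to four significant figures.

The time-dilation ratio gives γ = 36.89/28 = 1.3175.
Since K = (γ−1)mc², K/(mc²) = 1.3175 − 1 = 0.3175.

0.3175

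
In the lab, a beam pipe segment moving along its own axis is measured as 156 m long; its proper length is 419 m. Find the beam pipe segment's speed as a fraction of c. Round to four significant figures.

Length contraction gives γ = L₀/L = 419/156 = 2.6859.
β = √(1 − 1/γ²) = √0.861382 = 0.9281.

0.9281c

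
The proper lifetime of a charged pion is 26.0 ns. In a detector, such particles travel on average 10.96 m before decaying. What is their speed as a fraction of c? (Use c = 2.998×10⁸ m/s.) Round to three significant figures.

0.815c

Let x = d/(cτ) = 10.96 m / (2.998×10⁸ m/s × 2.600×10^-8 s) = 1.4061. Since d = βγcτ, x = βγ = β/√(1−β²).
Solving: β² = x²/(1+x²) = 1.97712/2.97712 = 0.664105, so β = 0.815.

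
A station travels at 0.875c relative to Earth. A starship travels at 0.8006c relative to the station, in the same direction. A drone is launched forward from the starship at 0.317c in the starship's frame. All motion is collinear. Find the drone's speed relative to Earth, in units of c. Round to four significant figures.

0.9924c

Apply u = (u'+v)/(1+u'v) twice. Drone in the station frame: (0.317+0.8006)/(1+0.317·0.8006) = 1.1176/1.2537902 = 0.89138c.
That velocity, transformed to the rest frame of Earth: (0.89138+0.875)/(1+0.89138·0.875) = 1.76638/1.7799575 = 0.99237c.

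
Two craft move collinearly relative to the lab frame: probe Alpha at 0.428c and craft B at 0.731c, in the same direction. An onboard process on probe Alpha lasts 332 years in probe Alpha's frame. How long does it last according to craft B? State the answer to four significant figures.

Speed of probe Alpha in craft B's frame: u = (v_A − v_B)/(1 − v_A v_B/c²) = (0.428 − 0.731)/(1 − 0.428×0.731) = −0.303/0.687132 = −0.44096; |u| = 0.44096c.
γ for this relative speed: γ = 1/√(1 − 0.194446) = 1.1142.
The clock on probe Alpha records proper time, so craft B measures Δt = γΔτ = 1.1142 × 332 = 369.9 years.

369.9 years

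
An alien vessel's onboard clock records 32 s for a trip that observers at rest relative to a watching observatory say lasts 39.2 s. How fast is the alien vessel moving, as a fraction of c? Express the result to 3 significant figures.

γ = Δt/Δτ = 39.2/32 = 1.225.
β = √(1 − 1/γ²) = √(1 − 0.666389) = √0.333611 = 0.578.

0.578c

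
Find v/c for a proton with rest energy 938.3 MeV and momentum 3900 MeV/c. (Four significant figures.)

0.9723

βγ = pc/(mc²) = 3900/938.3 = 4.1565.
Since γ² = 1 + (βγ)² = 18.2765, γ = √18.2765 = 4.2751, and β = (βγ)/γ = 4.1565/4.2751 = 0.9723.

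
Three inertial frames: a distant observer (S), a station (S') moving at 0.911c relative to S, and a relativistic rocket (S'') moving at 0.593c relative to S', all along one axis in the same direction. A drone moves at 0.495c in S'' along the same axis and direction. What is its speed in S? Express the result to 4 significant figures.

Compose velocities in two stages. Stage 1 (into S'): u₁ = (0.495+0.593)/(1+0.495×0.593) = 0.84111.
Stage 2 (into S): u = (0.84111+0.911)/(1+0.84111×0.911) = 0.99199, so the speed is 0.9920c.

0.9920c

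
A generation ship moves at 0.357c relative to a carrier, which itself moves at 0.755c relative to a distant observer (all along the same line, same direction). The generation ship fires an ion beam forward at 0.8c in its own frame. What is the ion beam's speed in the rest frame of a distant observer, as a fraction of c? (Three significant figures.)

Compose velocities in two stages. Stage 1 (into S'): u₁ = (0.8+0.357)/(1+0.8×0.357) = 0.89997.
Stage 2 (into S): u = (0.89997+0.755)/(1+0.89997×0.755) = 0.98541, so the speed is 0.985c.

0.985c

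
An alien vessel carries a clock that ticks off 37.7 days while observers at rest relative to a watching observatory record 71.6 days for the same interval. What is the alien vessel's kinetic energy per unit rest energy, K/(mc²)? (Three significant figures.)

γ = Δt/Δτ = 71.6/37.7 = 1.8992.
K/(mc²) = γ − 1 = 1.8992 − 1 = 0.899.

0.899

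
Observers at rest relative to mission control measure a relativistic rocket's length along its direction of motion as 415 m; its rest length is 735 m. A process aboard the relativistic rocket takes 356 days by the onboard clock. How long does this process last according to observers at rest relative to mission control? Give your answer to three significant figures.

631 days

γ = L₀/L = 735/415 = 1.77108.
Δt = γΔτ = 1.77108 × 356 = 631 days.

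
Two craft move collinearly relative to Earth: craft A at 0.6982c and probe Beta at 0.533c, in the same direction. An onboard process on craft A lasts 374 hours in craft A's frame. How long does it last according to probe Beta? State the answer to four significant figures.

387.7 hours

The velocity of craft A relative to probe Beta is (0.6982 − 0.533)c / (1 − 0.6982×0.533) = 0.26312c; relative speed 0.26312c.
γ for this relative speed: γ = 1/√(1 − 0.0692321) = 1.0365.
The clock on craft A records proper time, so probe Beta measures Δt = γΔτ = 1.0365 × 374 = 387.7 hours.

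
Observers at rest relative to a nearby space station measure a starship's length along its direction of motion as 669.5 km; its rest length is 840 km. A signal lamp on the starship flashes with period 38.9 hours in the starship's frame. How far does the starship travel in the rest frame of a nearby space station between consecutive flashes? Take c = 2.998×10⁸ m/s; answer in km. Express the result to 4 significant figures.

3.181×10^10 km

From L = L₀/γ: γ = 840/669.5 = 1.25467.
β = √(1 − 1/γ²) = 0.60395. Lab-frame period = γτ = 1.25467×38.9 hours = 48.807 hours. Distance = βc × γτ = 0.60395 × 2.998×10⁸ m/s × 175705.2 s = 3.1814×10^13 m = 3.181×10^10 km.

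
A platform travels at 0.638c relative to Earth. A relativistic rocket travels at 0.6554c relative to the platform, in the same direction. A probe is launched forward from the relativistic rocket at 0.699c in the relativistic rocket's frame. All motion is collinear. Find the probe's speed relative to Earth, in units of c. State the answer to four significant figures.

First combine the probe and relativistic rocket (S''→S'): u₁ = (0.699 + 0.6554)/(1 + 0.699×0.6554) = 1.3544/1.4581246 = 0.92886.
Then combine with the platform (S'→S): u = (0.92886 + 0.638)/(1 + 0.92886×0.638) = 1.56686/1.59261268 = 0.98383.

0.9838c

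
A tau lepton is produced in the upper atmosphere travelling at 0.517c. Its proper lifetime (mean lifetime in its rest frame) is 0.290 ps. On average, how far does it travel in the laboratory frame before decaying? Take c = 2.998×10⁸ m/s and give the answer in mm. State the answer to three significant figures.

Lorentz factor: γ = (1 − 0.267289)^(−1/2) = 1.1682.
Lab-frame lifetime: Δt = γτ = 1.1682 × 0.290 ps = 0.33878 ps.
Distance: d = vΔt = 0.517 × 2.998×10⁸ m/s × 3.3878×10^-13 s = 5.25×10^-5 m = 0.0525 mm.

0.0525 mm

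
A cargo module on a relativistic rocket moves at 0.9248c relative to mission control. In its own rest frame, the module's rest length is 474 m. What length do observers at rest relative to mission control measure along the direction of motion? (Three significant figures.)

180 m

γ = 1/√(1 − β²) = 1/√(1 − 0.85525504) = 1/√0.14474496 = 1/0.380454 = 2.6284.
Length contraction: L = L₀/γ = 474/2.6284 = 180 m.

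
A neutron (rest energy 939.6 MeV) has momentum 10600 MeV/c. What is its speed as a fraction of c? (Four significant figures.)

0.9961c

pc/(mc²) = 10600/939.6 = 11.281 = βγ = β/√(1−β²).
So β² = x²/(1 + x²) with x = 11.281: x² = 127.261, β² = 127.261/128.261 = 0.992203, β = 0.9961.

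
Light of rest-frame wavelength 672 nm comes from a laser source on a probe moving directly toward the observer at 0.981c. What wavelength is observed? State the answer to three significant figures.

65.8 nm

Relativistic Doppler for wavelength: λ_obs = λ_src · √((1−β)/(1+β)).
With β = 0.981: factor = √(0.019/1.981) = 0.097934.
λ_obs = 672 × 0.097934 = 65.8 nm.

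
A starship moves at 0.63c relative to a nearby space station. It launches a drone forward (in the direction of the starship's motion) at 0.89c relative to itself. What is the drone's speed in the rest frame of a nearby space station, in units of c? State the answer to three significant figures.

0.974c

In units of c, u = (u' + v)/(1 + u'v) with u' = 0.89 and v = 0.63.
Numerator: 0.89 + 0.63 = 1.52. Denominator: 1 + (0.89)(0.63) = 1.5607.
u = 1.52/1.5607 = 0.97392, so the speed is 0.974c.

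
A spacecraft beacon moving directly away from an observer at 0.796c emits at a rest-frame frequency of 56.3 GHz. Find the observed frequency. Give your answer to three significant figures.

Relativistic Doppler (source moving away): f_obs = f_src · √((1−β)/(1+β)).
With β = 0.796: factor = √(0.204/1.796) = 0.33702.
f_obs = 56.3 × 0.33702 = 19.0 GHz.

19.0 GHz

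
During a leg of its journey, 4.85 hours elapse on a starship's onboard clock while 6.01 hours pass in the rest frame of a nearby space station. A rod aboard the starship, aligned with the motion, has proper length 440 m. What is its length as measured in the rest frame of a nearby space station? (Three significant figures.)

355 m

From Δt = γΔτ: γ = 6.01/4.85 = 1.23918.
The rod contracts by the same γ: 440 m / 1.23918 = 355 m.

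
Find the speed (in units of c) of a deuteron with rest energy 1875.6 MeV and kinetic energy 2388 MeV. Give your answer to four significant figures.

0.8980c

K = (γ−1)mc², so γ = 1 + 2388/1875.6 = 2.2732.
Then v/c = √(1 − γ⁻²) = √(1 − 0.193519) = √0.806481 = 0.8980.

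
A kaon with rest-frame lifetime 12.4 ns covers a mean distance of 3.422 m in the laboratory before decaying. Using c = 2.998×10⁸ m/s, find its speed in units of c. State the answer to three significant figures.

0.677c

d = βγcτ ⇒ βγ = d/(cτ) = 3.422 m / (3.71752 m) = 0.92051.
β = (βγ)/√(1+(βγ)²) = 0.92051/√1.847339 = 0.677.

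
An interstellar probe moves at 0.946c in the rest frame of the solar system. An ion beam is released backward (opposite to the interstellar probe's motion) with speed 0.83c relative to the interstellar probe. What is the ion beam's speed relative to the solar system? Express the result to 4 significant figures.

In units of c, u = (u' + v)/(1 + u'v) with u' = −0.83 and v = 0.946.
Numerator: −0.83 + 0.946 = 0.116. Denominator: 1 + (−0.83)(0.946) = 0.21482.
u = 0.116/0.21482 = 0.53999, so the speed is 0.5400c.

0.5400c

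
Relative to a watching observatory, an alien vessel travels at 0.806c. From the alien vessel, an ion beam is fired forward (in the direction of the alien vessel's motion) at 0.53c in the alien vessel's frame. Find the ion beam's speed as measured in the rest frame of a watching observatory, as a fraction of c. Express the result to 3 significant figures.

In units of c, u = (u' + v)/(1 + u'v) with u' = 0.53 and v = 0.806.
Numerator: 0.53 + 0.806 = 1.336. Denominator: 1 + (0.53)(0.806) = 1.42718.
u = 1.336/1.42718 = 0.93611, so the speed is 0.936c.

0.936c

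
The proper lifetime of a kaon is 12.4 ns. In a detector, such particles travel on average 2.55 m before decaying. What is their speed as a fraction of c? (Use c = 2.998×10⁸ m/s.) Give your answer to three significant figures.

0.566c

Let x = d/(cτ) = 2.550 m / (2.998×10⁸ m/s × 1.240×10^-8 s) = 0.68594. Since d = βγcτ, x = βγ = β/√(1−β²).
Solving: β² = x²/(1+x²) = 0.470514/1.470514 = 0.319966, so β = 0.566.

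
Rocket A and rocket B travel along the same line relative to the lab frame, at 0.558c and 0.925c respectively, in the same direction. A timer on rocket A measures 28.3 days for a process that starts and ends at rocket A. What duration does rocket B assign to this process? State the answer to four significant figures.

43.43 days

Speed of rocket A in rocket B's frame: u = (v_A − v_B)/(1 − v_A v_B/c²) = (0.558 − 0.925)/(1 − 0.558×0.925) = −0.367/0.48385 = −0.7585; |u| = 0.7585c.
γ for this relative speed: γ = 1/√(1 − 0.575322) = 1.5345.
The clock on rocket A records proper time, so rocket B measures Δt = γΔτ = 1.5345 × 28.3 = 43.43 days.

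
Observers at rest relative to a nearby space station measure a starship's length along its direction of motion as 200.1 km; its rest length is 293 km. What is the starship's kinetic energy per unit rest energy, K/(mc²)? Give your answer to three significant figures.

γ = L₀/L = 293/200.1 = 1.46427.
Since K = (γ−1)mc², K/(mc²) = 1.46427 − 1 = 0.464.

0.464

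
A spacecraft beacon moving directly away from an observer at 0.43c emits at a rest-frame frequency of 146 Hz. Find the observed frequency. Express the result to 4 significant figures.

Relativistic Doppler (source moving away): f_obs = f_src · √((1−β)/(1+β)).
With β = 0.43: factor = √(0.57/1.43) = 0.63135.
f_obs = 146 × 0.63135 = 92.18 Hz.

92.18 Hz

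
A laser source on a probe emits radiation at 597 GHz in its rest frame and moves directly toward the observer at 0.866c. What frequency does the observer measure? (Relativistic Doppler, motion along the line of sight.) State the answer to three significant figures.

2230 GHz

Relativistic Doppler (source moving toward): f_obs = f_src · √((1+β)/(1−β)).
With β = 0.866: factor = √(1.866/0.134) = 3.7317.
f_obs = 597 × 3.7317 = 2230 GHz.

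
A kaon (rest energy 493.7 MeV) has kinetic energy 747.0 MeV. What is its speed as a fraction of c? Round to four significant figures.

0.9174c

γ = 1 + K/(mc²) = 1 + 747.0/493.7 = 2.5131.
β = √(1 − 1/γ²) = √(1 − 0.158336) = √0.841664 = 0.9174.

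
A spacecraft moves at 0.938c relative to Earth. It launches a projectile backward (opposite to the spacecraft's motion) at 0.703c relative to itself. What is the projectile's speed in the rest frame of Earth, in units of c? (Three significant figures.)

Relativistic velocity addition: u = (u' + v)/(1 + u'v/c²), with u' = −0.703c and v = 0.938c.
Numerator: −0.703 + 0.938 = 0.235. Denominator: 1 + (−0.703)(0.938) = 0.340586.
u = 0.235/0.340586 = 0.68999, so the speed is 0.690c.

0.690c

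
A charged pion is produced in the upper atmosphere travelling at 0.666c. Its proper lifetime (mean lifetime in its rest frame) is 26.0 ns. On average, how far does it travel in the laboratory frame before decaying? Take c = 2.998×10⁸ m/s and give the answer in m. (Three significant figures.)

6.96 m

γ = 1/√(1 − β²) = 1/√(1 − 0.443556) = 1/√0.556444 = 1/0.745952 = 1.3406.
Lab-frame lifetime: Δt = γτ = 1.3406 × 26.0 ns = 34.856 ns.
Distance: d = vΔt = 0.666 × 2.998×10⁸ m/s × 3.4856×10^-8 s = 6.96 m.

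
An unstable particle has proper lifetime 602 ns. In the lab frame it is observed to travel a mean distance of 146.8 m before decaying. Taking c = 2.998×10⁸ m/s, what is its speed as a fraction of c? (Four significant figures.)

0.6310c

Let x = d/(cτ) = 146.8 m / (2.998×10⁸ m/s × 6.020×10^-7 s) = 0.81339. Since d = βγcτ, x = βγ = β/√(1−β²).
Solving: β² = x²/(1+x²) = 0.661603/1.661603 = 0.398172, so β = 0.6310.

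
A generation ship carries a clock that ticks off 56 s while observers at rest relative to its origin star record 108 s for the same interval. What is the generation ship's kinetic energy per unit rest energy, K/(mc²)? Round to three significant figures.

The time-dilation ratio gives γ = 108/56 = 1.92857.
Since K = (γ−1)mc², K/(mc²) = 1.92857 − 1 = 0.929.

0.929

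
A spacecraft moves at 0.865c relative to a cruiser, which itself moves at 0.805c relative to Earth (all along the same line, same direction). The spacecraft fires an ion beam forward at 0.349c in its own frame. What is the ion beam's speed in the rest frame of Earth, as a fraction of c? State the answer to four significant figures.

Compose velocities in two stages. Stage 1 (into S'): u₁ = (0.349+0.865)/(1+0.349×0.865) = 0.93249.
Stage 2 (into S): u = (0.93249+0.805)/(1+0.93249×0.805) = 0.99248, so the speed is 0.9925c.

0.9925c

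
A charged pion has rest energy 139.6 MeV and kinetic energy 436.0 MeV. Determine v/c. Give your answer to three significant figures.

0.970

K = (γ−1)mc², so γ = 1 + 436.0/139.6 = 4.1232.
Then v/c = √(1 − γ⁻²) = √(1 − 0.0588208) = √0.9411792 = 0.970.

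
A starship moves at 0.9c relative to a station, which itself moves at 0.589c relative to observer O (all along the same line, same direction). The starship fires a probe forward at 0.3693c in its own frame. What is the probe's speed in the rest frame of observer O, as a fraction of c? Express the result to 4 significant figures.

0.9875c

Compose velocities in two stages. Stage 1 (into S'): u₁ = (0.3693+0.9)/(1+0.3693×0.9) = 0.95266.
Stage 2 (into S): u = (0.95266+0.589)/(1+0.95266×0.589) = 0.98754, so the speed is 0.9875c.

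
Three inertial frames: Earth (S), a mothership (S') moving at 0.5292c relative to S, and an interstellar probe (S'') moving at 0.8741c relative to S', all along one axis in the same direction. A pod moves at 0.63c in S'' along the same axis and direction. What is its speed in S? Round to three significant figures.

Apply u = (u'+v)/(1+u'v) twice. Pod in the mothership frame: (0.63+0.8741)/(1+0.63·0.8741) = 1.5041/1.550683 = 0.96996c.
That velocity, transformed to the rest frame of Earth: (0.96996+0.5292)/(1+0.96996·0.5292) = 1.49916/1.513302832 = 0.99065c.

0.991c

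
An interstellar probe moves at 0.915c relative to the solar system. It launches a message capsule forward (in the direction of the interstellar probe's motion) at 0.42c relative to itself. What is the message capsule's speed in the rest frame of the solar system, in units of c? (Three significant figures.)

In units of c, u = (u' + v)/(1 + u'v) with u' = 0.42 and v = 0.915.
Numerator: 0.42 + 0.915 = 1.335. Denominator: 1 + (0.42)(0.915) = 1.3843.
u = 1.335/1.3843 = 0.96439, so the speed is 0.964c.

0.964c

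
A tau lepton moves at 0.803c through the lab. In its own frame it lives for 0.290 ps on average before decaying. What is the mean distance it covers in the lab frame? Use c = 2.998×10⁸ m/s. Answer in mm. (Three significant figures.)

0.117 mm

With β = 0.803, γ = 1/√(1 − 0.803²) = 1/√0.355191 = 1.6779.
Lab-frame lifetime: Δt = γτ = 1.6779 × 0.290 ps = 0.48659 ps.
Distance: d = vΔt = 0.803 × 2.998×10⁸ m/s × 4.8659×10^-13 s = 1.17×10^-4 m = 0.117 mm.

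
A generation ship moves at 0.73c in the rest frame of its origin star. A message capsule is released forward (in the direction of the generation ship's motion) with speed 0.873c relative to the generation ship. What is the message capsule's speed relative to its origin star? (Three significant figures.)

0.979c

In units of c, u = (u' + v)/(1 + u'v) with u' = 0.873 and v = 0.73.
Numerator: 0.873 + 0.73 = 1.603. Denominator: 1 + (0.873)(0.73) = 1.63729.
u = 1.603/1.63729 = 0.97906, so the speed is 0.979c.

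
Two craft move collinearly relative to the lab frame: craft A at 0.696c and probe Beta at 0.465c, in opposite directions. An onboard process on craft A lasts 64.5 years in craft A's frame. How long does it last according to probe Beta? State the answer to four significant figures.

134.3 years

The velocity of craft A relative to probe Beta is (0.696 + 0.465)c / (1 + 0.696×0.465) = 0.87713c; relative speed 0.87713c.
At |u| = 0.87713c, γ = (1 − 0.769357)^(−1/2) = 2.0822.
Craft A's interval is proper; time dilation gives Δt_B = γΔτ = 2.0822 × 64.5 years = 134.3 years.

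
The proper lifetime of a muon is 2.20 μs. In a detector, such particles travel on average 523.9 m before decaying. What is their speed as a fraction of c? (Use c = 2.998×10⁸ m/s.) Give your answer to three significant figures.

d = βγcτ ⇒ βγ = d/(cτ) = 523.9 m / (659.56 m) = 0.79432.
β = (βγ)/√(1+(βγ)²) = 0.79432/√1.630944 = 0.622.

0.622c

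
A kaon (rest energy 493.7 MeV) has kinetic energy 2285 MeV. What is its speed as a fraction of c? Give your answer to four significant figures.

γ = 1 + K/(mc²) = 1 + 2285/493.7 = 5.6283.
β = √(1 − 1/γ²) = √(1 − 0.0315679) = √0.9684321 = 0.9841.

0.9841c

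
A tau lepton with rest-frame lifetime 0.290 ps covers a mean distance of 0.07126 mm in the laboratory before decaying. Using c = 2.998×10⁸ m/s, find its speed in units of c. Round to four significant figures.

Let x = d/(cτ) = 7.126×10^-5 m / (2.998×10⁸ m/s × 2.900×10^-13 s) = 0.81963. Since d = βγcτ, x = βγ = β/√(1−β²).
Solving: β² = x²/(1+x²) = 0.671793/1.671793 = 0.40184, so β = 0.6339.

0.6339c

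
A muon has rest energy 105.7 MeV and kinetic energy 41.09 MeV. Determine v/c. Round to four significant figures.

0.6939

K = (γ−1)mc², so γ = 1 + 41.09/105.7 = 1.3887.
Then v/c = √(1 − γ⁻²) = √(1 − 0.518541) = √0.481459 = 0.6939.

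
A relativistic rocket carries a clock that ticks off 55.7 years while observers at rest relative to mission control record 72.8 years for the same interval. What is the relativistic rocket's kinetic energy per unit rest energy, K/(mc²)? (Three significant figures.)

0.307

From Δt = γΔτ: γ = 72.8/55.7 = 1.307.
K/(mc²) = γ − 1 = 1.307 − 1 = 0.307.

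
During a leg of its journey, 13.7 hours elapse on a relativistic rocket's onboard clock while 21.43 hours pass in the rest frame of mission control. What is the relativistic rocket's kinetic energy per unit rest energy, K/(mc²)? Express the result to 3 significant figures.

The time-dilation ratio gives γ = 21.43/13.7 = 1.56423.
K/(mc²) = γ − 1 = 1.56423 − 1 = 0.564.

0.564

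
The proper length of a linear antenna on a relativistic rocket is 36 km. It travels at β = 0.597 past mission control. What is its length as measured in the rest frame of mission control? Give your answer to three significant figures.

28.9 km

γ = 1/√(1 − β²) = 1/√(1 − 0.356409) = 1/√0.643591 = 1/0.802241 = 1.2465.
Along the direction of motion the measured length is L₀/γ = 36/1.2465 = 28.9 km.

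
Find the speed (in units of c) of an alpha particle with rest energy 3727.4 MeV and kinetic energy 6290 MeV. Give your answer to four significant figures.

0.9282c

K = (γ−1)mc², so γ = 1 + 6290/3727.4 = 2.6875.
Then v/c = √(1 − γ⁻²) = √(1 − 0.138453) = √0.861547 = 0.9282.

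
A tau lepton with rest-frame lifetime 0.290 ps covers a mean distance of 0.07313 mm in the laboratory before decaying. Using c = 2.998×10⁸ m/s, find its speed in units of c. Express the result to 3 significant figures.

0.644c

Let x = d/(cτ) = 7.313×10^-5 m / (2.998×10⁸ m/s × 2.900×10^-13 s) = 0.84114. Since d = βγcτ, x = βγ = β/√(1−β²).
Solving: β² = x²/(1+x²) = 0.707516/1.707516 = 0.414354, so β = 0.644.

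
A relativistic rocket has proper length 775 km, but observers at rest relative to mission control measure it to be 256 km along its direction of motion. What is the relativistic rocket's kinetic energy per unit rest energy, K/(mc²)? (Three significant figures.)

2.03

γ = L₀/L = 775/256 = 3.02734.
K/(mc²) = γ − 1 = 3.02734 − 1 = 2.03.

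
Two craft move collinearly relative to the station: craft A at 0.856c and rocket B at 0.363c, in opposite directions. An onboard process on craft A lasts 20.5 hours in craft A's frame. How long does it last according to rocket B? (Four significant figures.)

55.78 hours

Transform craft A's velocity into rocket B's frame: (0.856 + 0.363)/(1 + 0.856·0.363) = 1.219/1.310728, so the relative speed is 0.93002c.
γ for this relative speed: γ = 1/√(1 − 0.864937) = 2.721.
The clock on craft A records proper time, so rocket B measures Δt = γΔτ = 2.721 × 20.5 = 55.78 hours.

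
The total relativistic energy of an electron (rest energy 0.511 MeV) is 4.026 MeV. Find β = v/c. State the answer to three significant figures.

0.992

γ = E/(mc²) = 4.026/0.511 = 7.8787.
β = √(1 − 1/γ²) = √(1 − 0.0161098) = √0.9838902 = 0.992.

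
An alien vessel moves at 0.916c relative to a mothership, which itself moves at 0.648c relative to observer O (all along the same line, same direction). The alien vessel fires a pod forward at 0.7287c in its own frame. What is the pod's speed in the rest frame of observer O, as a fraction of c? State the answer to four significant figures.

0.9971c

Compose velocities in two stages. Stage 1 (into S'): u₁ = (0.7287+0.916)/(1+0.7287×0.916) = 0.98633.
Stage 2 (into S): u = (0.98633+0.648)/(1+0.98633×0.648) = 0.99706, so the speed is 0.9971c.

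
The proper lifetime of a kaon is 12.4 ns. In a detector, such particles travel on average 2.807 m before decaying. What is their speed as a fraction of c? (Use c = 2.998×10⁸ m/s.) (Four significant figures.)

Let x = d/(cτ) = 2.807 m / (2.998×10⁸ m/s × 1.240×10^-8 s) = 0.75507. Since d = βγcτ, x = βγ = β/√(1−β²).
Solving: β² = x²/(1+x²) = 0.570131/1.570131 = 0.36311, so β = 0.6026.

0.6026c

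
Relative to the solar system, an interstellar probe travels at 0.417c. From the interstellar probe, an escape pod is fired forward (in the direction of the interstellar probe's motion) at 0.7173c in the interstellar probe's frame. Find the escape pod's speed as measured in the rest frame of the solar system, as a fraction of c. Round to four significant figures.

Relativistic velocity addition: u = (u' + v)/(1 + u'v/c²), with u' = 0.7173c and v = 0.417c.
Numerator: 0.7173 + 0.417 = 1.1343. Denominator: 1 + (0.7173)(0.417) = 1.2991141.
u = 1.1343/1.2991141 = 0.87313, so the speed is 0.8731c.

0.8731c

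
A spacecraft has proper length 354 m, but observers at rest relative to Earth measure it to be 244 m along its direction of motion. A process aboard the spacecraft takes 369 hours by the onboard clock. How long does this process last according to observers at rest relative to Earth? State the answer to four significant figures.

535.4 hours

γ = L₀/L = 354/244 = 1.45082.
Δt = γΔτ = 1.45082 × 369 = 535.4 hours.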